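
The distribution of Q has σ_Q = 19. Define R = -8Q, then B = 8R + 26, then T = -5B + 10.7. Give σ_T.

σ_T = 6080

σ_R = |-8|·19 = 152.
σ_B = |8|·152 = 1216.
σ_T = |-5|·1216 = 6080.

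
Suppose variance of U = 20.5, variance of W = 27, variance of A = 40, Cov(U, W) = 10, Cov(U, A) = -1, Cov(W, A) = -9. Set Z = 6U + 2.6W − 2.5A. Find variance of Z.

variance of Z = 1629.52

variance of Z = a²·variance of U + b²·variance of W + c²·variance of A + 2ab·Cov(U, W) + 2ac·Cov(U, A) + 2bc·Cov(W, A), with a = 6, b = 2.6, c = -2.5.
= 738 + 182.52 + 250 + 312 + 30 + 117
= 1629.52.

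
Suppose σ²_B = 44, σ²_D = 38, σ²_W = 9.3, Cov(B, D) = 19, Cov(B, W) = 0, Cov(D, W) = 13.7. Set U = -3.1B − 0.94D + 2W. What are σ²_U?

σ²_U = a²·σ²_B + b²·σ²_D + c²·σ²_W + 2ab·Cov(B, D) + 2ac·Cov(B, W) + 2bc·Cov(D, W), with a = -3.1, b = -0.94, c = 2.
= 422.84 + 33.5768 + 37.2 + 110.732 + 0 + (-51.512)
= 552.8368.

σ²_U = 552.8368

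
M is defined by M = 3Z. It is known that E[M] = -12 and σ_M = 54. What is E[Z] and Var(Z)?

From M = 3Z: E[M] = a·E[Z] + b, so E[Z] = (E[M] − b)/a = (-12 − 0)/3 = -4.
Var(M) = 54² = 2916.
Var(M) = a²·Var(Z), so Var(Z) = 2916/3² = 324.

E[Z] = -4, Var(Z) = 324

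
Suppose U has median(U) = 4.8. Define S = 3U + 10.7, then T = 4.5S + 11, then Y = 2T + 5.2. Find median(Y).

median(S) = 3·4.8 + 10.7 = 25.1.
median(T) = 4.5·25.1 + 11 = 123.95.
median(Y) = 2·123.95 + 5.2 = 253.1.

median(Y) = 253.1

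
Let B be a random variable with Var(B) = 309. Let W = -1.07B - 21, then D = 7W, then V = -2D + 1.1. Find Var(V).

Var(W) = (-1.07)²·309 = 353.7741.
Var(D) = 7²·353.7741 = 17334.9309.
Var(V) = (-2)²·17334.9309 = 69339.7236.

Var(V) = 69339.7236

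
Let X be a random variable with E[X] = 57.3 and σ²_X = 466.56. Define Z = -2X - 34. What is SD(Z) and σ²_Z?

Z = -2X - 34 is linear with a = -2, b = -34.
SD(X) = √466.56 = 21.6.
SD(Z) = |a|·SD(X) = |-2|·21.6 = 43.2.
σ²_Z = a²·σ²_X = (-2)²·466.56 = 1866.24 (the additive constant -34 does not affect variance).

SD(Z) = 43.2, σ²_Z = 1866.24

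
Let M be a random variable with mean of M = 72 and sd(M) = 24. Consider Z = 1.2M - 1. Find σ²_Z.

σ²_Z = 829.44

Z = 1.2M - 1 is linear with a = 1.2, b = -1.
σ²_M = 24² = 576.
σ²_Z = a²·σ²_M = 1.2²·576 = 829.44 (the additive constant -1 does not affect variance).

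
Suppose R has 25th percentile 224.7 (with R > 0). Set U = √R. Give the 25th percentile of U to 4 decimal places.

25th percentile of U = 14.99

√R is increasing, so P_{25}(U) = g(P_{25}(R)) ≈ 14.99.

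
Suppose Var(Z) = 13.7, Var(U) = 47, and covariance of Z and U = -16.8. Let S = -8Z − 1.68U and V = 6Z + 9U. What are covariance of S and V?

covariance of S and V = 10.704

By bilinearity, covariance of S and V = ac·Var(Z) + bd·Var(U) + (ad+bc)·covariance of Z and U, with a=-8, b=-1.68, c=6, d=9.
ac·Var(Z) = (-8)·6·13.7 = -657.6
bd·Var(U) = (-1.68)·9·47 = -710.64
(ad+bc)·covariance of Z and U = (-82.08)·(-16.8) = 1378.944
covariance of S and V = -657.6 + (-710.64) + 1378.944 = 10.704.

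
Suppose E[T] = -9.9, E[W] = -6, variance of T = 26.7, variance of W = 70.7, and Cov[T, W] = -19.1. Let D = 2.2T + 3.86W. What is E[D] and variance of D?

E[D] = -44.94, variance of D = 858.23532

E[D] = 2.2·E[T] + 3.86·E[W] = 2.2·(-9.9) + 3.86·(-6) = -44.94.
variance of D = a²·variance of T + b²·variance of W + 2ab·Cov[T, W] with a = 2.2, b = 3.86.
= 2.2²·26.7 + 3.86²·70.7 + 2·2.2·3.86·(-19.1)
= 129.228 + 1053.40172 + (-324.3944) = 858.23532.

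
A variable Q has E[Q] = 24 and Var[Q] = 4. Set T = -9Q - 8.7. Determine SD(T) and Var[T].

T = -9Q - 8.7 is linear with a = -9, b = -8.7.
SD(Q) = √4 = 2.
SD(T) = |a|·SD(Q) = |-9|·2 = 18.
Var[T] = a²·Var[Q] = (-9)²·4 = 324 (the additive constant -8.7 does not affect variance).

SD(T) = 18, Var[T] = 324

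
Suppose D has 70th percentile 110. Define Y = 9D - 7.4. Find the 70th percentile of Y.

Since a = 9 > 0 the transformation is increasing, so the 70th percentile of Y = a·(P_{70} of D) + b = 9·110 + (-7.4) = 982.6.

70th percentile of Y = 982.6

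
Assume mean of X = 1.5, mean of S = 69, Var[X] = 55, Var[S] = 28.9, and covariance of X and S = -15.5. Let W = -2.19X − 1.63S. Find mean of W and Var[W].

mean of W = (-2.19)·mean of X + (-1.63)·mean of S = (-2.19)·1.5 + (-1.63)·69 = -115.755.
Var[W] = a²·Var[X] + b²·Var[S] + 2ab·covariance of X and S with a = -2.19, b = -1.63.
= (-2.19)²·55 + (-1.63)²·28.9 + 2·(-2.19)·(-1.63)·(-15.5)
= 263.7855 + 76.78441 + (-110.6607) = 229.90921.

mean of W = -115.755, Var[W] = 229.90921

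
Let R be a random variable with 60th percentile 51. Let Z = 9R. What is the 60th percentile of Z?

Since a = 9 > 0 the transformation is increasing, so the 60th percentile of Z = a·(P_{60} of R) + b = 9·51 = 459.

60th percentile of Z = 459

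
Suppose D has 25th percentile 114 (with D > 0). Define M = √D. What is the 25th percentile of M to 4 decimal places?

√D is increasing, so P_{25}(M) = g(P_{25}(D)) ≈ 10.6771.

25th percentile of M = 10.6771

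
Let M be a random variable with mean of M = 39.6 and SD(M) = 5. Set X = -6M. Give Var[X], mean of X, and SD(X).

Var[X] = 900, mean of X = -237.6, SD(X) = 30

X = -6M is linear with a = -6, b = 0.
Var[M] = 5² = 25.
Var[X] = a²·Var[M] = (-6)²·25 = 900.
mean of X = a·mean of M + b = (-6)·39.6 = -237.6.
SD(X) = |a|·SD(M) = |-6|·5 = 30.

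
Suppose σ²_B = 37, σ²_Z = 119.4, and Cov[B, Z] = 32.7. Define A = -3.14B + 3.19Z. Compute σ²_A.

σ²_A = a²·σ²_B + b²·σ²_Z + 2ab·Cov[B, Z] with a = -3.14, b = 3.19.
= (-3.14)²·37 + 3.19²·119.4 + 2·(-3.14)·3.19·32.7
= 364.8052 + 1215.02634 + (-655.08564) = 924.7459.

σ²_A = 924.7459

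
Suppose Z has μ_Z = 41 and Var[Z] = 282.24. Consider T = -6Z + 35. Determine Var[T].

T = -6Z + 35 is linear with a = -6, b = 35.
Var[T] = a²·Var[Z] = (-6)²·282.24 = 10160.64 (the additive constant 35 does not affect variance).

Var[T] = 10160.64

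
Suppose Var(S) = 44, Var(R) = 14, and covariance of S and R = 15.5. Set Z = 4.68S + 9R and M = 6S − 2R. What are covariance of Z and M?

By bilinearity, covariance of Z and M = ac·Var(S) + bd·Var(R) + (ad+bc)·covariance of S and R, with a=4.68, b=9, c=6, d=-2.
ac·Var(S) = 4.68·6·44 = 1235.52
bd·Var(R) = 9·(-2)·14 = -252
(ad+bc)·covariance of S and R = (44.64)·15.5 = 691.92
covariance of Z and M = 1235.52 + (-252) + 691.92 = 1675.44.

covariance of Z and M = 1675.44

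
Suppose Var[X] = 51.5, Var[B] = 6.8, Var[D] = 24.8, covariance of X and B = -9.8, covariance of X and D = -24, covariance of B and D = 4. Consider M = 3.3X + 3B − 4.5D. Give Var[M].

Var[M] = 1534.995

Var[M] = a²·Var[X] + b²·Var[B] + c²·Var[D] + 2ab·covariance of X and B + 2ac·covariance of X and D + 2bc·covariance of B and D, with a = 3.3, b = 3, c = -4.5.
= 560.835 + 61.2 + 502.2 + (-194.04) + 712.8 + (-108)
= 1534.995.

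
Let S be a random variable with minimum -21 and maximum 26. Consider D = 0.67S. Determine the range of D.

Range(D) = 31.49

Range of S = 26 − (-21) = 47.
Range(D) = |a|·Range(S) = |0.67|·47 = 31.49.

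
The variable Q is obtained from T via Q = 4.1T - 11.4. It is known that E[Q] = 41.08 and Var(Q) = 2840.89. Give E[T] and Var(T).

From Q = 4.1T - 11.4: E[Q] = a·E[T] + b, so E[T] = (E[Q] − b)/a = (41.08 − (-11.4))/4.1 = 12.8.
Var(Q) = a²·Var(T), so Var(T) = 2840.89/4.1² = 169.

E[T] = 12.8, Var(T) = 169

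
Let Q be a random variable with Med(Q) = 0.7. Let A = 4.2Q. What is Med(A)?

Med(A) = 2.94

A linear map preserves order up to sign, so Med(A) = a·Med(Q) + b = 4.2·0.7 = 2.94.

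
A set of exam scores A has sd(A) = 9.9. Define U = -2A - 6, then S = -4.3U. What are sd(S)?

sd(U) = |-2|·9.9 = 19.8.
sd(S) = |-4.3|·19.8 = 85.14.

sd(S) = 85.14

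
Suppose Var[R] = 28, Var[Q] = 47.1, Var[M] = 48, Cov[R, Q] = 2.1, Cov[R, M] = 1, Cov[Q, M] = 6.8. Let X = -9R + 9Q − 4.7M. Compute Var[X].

Var[X] = 6312.54

Var[X] = a²·Var[R] + b²·Var[Q] + c²·Var[M] + 2ab·Cov[R, Q] + 2ac·Cov[R, M] + 2bc·Cov[Q, M], with a = -9, b = 9, c = -4.7.
= 2268 + 3815.1 + 1060.32 + (-340.2) + 84.6 + (-575.28)
= 6312.54.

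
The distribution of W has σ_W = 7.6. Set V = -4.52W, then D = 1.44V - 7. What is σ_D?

σ_D = 49.46688

σ_V = |-4.52|·7.6 = 34.352.
σ_D = |1.44|·34.352 = 49.46688.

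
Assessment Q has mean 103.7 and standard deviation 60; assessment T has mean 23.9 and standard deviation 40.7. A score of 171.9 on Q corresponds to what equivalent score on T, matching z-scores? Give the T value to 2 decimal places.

T = 70.16

z = (171.9 − 103.7)/60 ≈ 1.1367.
T = 23.9 + z·40.7 = 23.9 + (171.9 − 103.7)·40.7/60 ≈ 70.16.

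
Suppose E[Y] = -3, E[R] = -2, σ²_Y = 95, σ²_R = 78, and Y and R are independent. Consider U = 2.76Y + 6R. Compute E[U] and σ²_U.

E[U] = -20.28, σ²_U = 3531.672

E[U] = 2.76·E[Y] + 6·E[R] = 2.76·(-3) + 6·(-2) = -20.28.
σ²_U = a²·σ²_Y + b²·σ²_R + 2ab·Cov[Y, R] with a = 2.76, b = 6.
Independence gives Cov[Y, R] = 0.
= 2.76²·95 + 6²·78 + 2·2.76·6·0
= 723.672 + 2808 + 0 = 3531.672.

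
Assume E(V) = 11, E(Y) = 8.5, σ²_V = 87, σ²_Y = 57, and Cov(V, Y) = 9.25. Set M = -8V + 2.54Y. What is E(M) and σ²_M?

E(M) = -66.41, σ²_M = 5559.8212

E(M) = (-8)·E(V) + 2.54·E(Y) = (-8)·11 + 2.54·8.5 = -66.41.
σ²_M = a²·σ²_V + b²·σ²_Y + 2ab·Cov(V, Y) with a = -8, b = 2.54.
= (-8)²·87 + 2.54²·57 + 2·(-8)·2.54·9.25
= 5568 + 367.7412 + (-375.92) = 5559.8212.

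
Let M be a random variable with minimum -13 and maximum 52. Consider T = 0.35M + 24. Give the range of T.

Range of M = 52 − (-13) = 65.
Range(T) = |a|·Range(M) = |0.35|·65 = 22.75.

Range(T) = 22.75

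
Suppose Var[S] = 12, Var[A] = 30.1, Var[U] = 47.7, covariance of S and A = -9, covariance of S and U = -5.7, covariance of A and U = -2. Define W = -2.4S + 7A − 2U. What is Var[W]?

Var[W] = 2038.5

Var[W] = a²·Var[S] + b²·Var[A] + c²·Var[U] + 2ab·covariance of S and A + 2ac·covariance of S and U + 2bc·covariance of A and U, with a = -2.4, b = 7, c = -2.
= 69.12 + 1474.9 + 190.8 + 302.4 + (-54.72) + 56
= 2038.5.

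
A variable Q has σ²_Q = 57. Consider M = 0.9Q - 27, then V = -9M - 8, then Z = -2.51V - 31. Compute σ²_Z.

σ²_M = 0.9²·57 = 46.17.
σ²_V = (-9)²·46.17 = 3739.77.
σ²_Z = (-2.51)²·3739.77 = 23560.924977.

σ²_Z = 23560.924977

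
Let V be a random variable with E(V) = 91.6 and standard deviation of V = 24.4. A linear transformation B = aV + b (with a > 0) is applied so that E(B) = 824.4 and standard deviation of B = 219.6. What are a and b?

standard deviation of B = a·standard deviation of V (a > 0), so a = 219.6/24.4 = 9.
E(B) = a·E(V) + b, so b = 824.4 − 9·91.6 = 0.

a = 9, b = 0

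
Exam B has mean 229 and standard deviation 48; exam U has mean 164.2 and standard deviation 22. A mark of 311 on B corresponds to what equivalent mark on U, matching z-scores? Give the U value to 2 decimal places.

z = (311 − 229)/48 ≈ 1.7083.
U = 164.2 + z·22 = 164.2 + (311 − 229)·22/48 ≈ 201.78.

U = 201.78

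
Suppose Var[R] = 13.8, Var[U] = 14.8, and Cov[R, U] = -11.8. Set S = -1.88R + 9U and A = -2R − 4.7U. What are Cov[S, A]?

Cov[S, A] = -466.0168

By bilinearity, Cov[S, A] = ac·Var[R] + bd·Var[U] + (ad+bc)·Cov[R, U], with a=-1.88, b=9, c=-2, d=-4.7.
ac·Var[R] = (-1.88)·(-2)·13.8 = 51.888
bd·Var[U] = 9·(-4.7)·14.8 = -626.04
(ad+bc)·Cov[R, U] = (-9.164)·(-11.8) = 108.1352
Cov[S, A] = 51.888 + (-626.04) + 108.1352 = -466.0168.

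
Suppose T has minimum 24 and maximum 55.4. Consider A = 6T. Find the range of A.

Range of T = 55.4 − 24 = 31.4.
Range(A) = |a|·Range(T) = |6|·31.4 = 188.4.

Range(A) = 188.4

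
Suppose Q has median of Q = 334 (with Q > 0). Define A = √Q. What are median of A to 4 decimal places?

√Q is monotone on this domain, so median of A = √(334) ≈ 18.2757.

median of A = 18.2757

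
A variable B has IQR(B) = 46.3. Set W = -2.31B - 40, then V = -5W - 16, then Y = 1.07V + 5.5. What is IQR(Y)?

IQR(Y) = 572.19855

IQR(W) = |-2.31|·46.3 = 106.953.
IQR(V) = |-5|·106.953 = 534.765.
IQR(Y) = |1.07|·534.765 = 572.19855.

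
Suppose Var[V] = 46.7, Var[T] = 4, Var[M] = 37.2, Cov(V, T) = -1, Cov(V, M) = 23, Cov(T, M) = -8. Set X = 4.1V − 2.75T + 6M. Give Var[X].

Var[X] = 3572.627

Var[X] = a²·Var[V] + b²·Var[T] + c²·Var[M] + 2ab·Cov(V, T) + 2ac·Cov(V, M) + 2bc·Cov(T, M), with a = 4.1, b = -2.75, c = 6.
= 785.027 + 30.25 + 1339.2 + 22.55 + 1131.6 + 264
= 3572.627.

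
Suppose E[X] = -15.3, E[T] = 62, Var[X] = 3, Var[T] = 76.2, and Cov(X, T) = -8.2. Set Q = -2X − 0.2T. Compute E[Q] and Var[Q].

E[Q] = 18.2, Var[Q] = 8.488

E[Q] = (-2)·E[X] + (-0.2)·E[T] = (-2)·(-15.3) + (-0.2)·62 = 18.2.
Var[Q] = a²·Var[X] + b²·Var[T] + 2ab·Cov(X, T) with a = -2, b = -0.2.
= (-2)²·3 + (-0.2)²·76.2 + 2·(-2)·(-0.2)·(-8.2)
= 12 + 3.048 + (-6.56) = 8.488.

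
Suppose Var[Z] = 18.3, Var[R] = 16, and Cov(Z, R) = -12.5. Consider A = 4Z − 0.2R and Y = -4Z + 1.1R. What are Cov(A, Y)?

By bilinearity, Cov(A, Y) = ac·Var[Z] + bd·Var[R] + (ad+bc)·Cov(Z, R), with a=4, b=-0.2, c=-4, d=1.1.
ac·Var[Z] = 4·(-4)·18.3 = -292.8
bd·Var[R] = (-0.2)·1.1·16 = -3.52
(ad+bc)·Cov(Z, R) = (5.2)·(-12.5) = -65
Cov(A, Y) = -292.8 + (-3.52) + (-65) = -361.32.

Cov(A, Y) = -361.32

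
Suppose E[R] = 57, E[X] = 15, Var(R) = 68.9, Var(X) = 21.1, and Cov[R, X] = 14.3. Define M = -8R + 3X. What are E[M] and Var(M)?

E[M] = -411, Var(M) = 3913.1

E[M] = (-8)·E[R] + 3·E[X] = (-8)·57 + 3·15 = -411.
Var(M) = a²·Var(R) + b²·Var(X) + 2ab·Cov[R, X] with a = -8, b = 3.
= (-8)²·68.9 + 3²·21.1 + 2·(-8)·3·14.3
= 4409.6 + 189.9 + (-686.4) = 3913.1.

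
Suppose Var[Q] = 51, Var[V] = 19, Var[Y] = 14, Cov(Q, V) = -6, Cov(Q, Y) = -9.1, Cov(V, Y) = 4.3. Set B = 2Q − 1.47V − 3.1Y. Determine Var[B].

Var[B] = a²·Var[Q] + b²·Var[V] + c²·Var[Y] + 2ab·Cov(Q, V) + 2ac·Cov(Q, Y) + 2bc·Cov(V, Y), with a = 2, b = -1.47, c = -3.1.
= 204 + 41.0571 + 134.54 + 35.28 + 112.84 + 39.1902
= 566.9073.

Var[B] = 566.9073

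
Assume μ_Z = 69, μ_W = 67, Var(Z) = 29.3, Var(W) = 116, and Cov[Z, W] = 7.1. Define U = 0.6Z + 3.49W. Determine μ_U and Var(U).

μ_U = 275.23, Var(U) = 1453.1744

μ_U = 0.6·μ_Z + 3.49·μ_W = 0.6·69 + 3.49·67 = 275.23.
Var(U) = a²·Var(Z) + b²·Var(W) + 2ab·Cov[Z, W] with a = 0.6, b = 3.49.
= 0.6²·29.3 + 3.49²·116 + 2·0.6·3.49·7.1
= 10.548 + 1412.8916 + 29.7348 = 1453.1744.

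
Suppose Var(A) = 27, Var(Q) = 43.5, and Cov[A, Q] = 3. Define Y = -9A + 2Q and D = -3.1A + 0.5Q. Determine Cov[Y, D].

Cov[Y, D] = 764.7

By bilinearity, Cov[Y, D] = ac·Var(A) + bd·Var(Q) + (ad+bc)·Cov[A, Q], with a=-9, b=2, c=-3.1, d=0.5.
ac·Var(A) = (-9)·(-3.1)·27 = 753.3
bd·Var(Q) = 2·0.5·43.5 = 43.5
(ad+bc)·Cov[A, Q] = (-10.7)·3 = -32.1
Cov[Y, D] = 753.3 + 43.5 + (-32.1) = 764.7.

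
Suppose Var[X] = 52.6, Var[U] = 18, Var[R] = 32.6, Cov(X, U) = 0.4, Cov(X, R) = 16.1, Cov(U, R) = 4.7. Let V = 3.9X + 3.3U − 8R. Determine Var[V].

Var[V] = 1839.962

Var[V] = a²·Var[X] + b²·Var[U] + c²·Var[R] + 2ab·Cov(X, U) + 2ac·Cov(X, R) + 2bc·Cov(U, R), with a = 3.9, b = 3.3, c = -8.
= 800.046 + 196.02 + 2086.4 + 10.296 + (-1004.64) + (-248.16)
= 1839.962.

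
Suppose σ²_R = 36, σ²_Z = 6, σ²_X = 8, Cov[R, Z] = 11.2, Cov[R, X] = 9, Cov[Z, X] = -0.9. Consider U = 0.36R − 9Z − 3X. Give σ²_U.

σ²_U = 422.0496

σ²_U = a²·σ²_R + b²·σ²_Z + c²·σ²_X + 2ab·Cov[R, Z] + 2ac·Cov[R, X] + 2bc·Cov[Z, X], with a = 0.36, b = -9, c = -3.
= 4.6656 + 486 + 72 + (-72.576) + (-19.44) + (-48.6)
= 422.0496.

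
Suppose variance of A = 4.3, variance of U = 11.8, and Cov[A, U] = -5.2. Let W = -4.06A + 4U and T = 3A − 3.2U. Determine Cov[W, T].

By bilinearity, Cov[W, T] = ac·variance of A + bd·variance of U + (ad+bc)·Cov[A, U], with a=-4.06, b=4, c=3, d=-3.2.
ac·variance of A = (-4.06)·3·4.3 = -52.374
bd·variance of U = 4·(-3.2)·11.8 = -151.04
(ad+bc)·Cov[A, U] = (24.992)·(-5.2) = -129.9584
Cov[W, T] = -52.374 + (-151.04) + (-129.9584) = -333.3724.

Cov[W, T] = -333.3724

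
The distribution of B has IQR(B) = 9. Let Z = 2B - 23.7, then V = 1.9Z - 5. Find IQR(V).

IQR(Z) = |2|·9 = 18.
IQR(V) = |1.9|·18 = 34.2.

IQR(V) = 34.2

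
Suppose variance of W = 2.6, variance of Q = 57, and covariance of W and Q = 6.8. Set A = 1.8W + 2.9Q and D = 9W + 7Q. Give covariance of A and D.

By bilinearity, covariance of A and D = ac·variance of W + bd·variance of Q + (ad+bc)·covariance of W and Q, with a=1.8, b=2.9, c=9, d=7.
ac·variance of W = 1.8·9·2.6 = 42.12
bd·variance of Q = 2.9·7·57 = 1157.1
(ad+bc)·covariance of W and Q = (38.7)·6.8 = 263.16
covariance of A and D = 42.12 + 1157.1 + 263.16 = 1462.38.

covariance of A and D = 1462.38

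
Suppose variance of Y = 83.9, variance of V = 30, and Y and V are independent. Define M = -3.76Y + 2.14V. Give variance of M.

variance of M = a²·variance of Y + b²·variance of V + 2ab·Cov(Y, V) with a = -3.76, b = 2.14.
Independence gives Cov(Y, V) = 0.
= (-3.76)²·83.9 + 2.14²·30 + 2·(-3.76)·2.14·0
= 1186.14464 + 137.388 + 0 = 1323.53264.

variance of M = 1323.53264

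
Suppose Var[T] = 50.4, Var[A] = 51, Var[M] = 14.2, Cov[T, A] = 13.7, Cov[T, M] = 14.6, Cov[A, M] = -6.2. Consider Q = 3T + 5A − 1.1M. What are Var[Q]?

Var[Q] = a²·Var[T] + b²·Var[A] + c²·Var[M] + 2ab·Cov[T, A] + 2ac·Cov[T, M] + 2bc·Cov[A, M], with a = 3, b = 5, c = -1.1.
= 453.6 + 1275 + 17.182 + 411 + (-96.36) + 68.2
= 2128.622.

Var[Q] = 2128.622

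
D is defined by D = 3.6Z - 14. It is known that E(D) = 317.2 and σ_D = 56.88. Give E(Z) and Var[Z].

From D = 3.6Z - 14: E(D) = a·E(Z) + b, so E(Z) = (E(D) − b)/a = (317.2 − (-14))/3.6 = 92.
Var[D] = 56.88² = 3235.3344.
Var[D] = a²·Var[Z], so Var[Z] = 3235.3344/3.6² = 249.64.

E(Z) = 92, Var[Z] = 249.64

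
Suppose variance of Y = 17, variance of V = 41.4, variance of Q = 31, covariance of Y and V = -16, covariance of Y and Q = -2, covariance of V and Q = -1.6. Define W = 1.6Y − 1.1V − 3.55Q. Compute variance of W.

variance of W = a²·variance of Y + b²·variance of V + c²·variance of Q + 2ab·covariance of Y and V + 2ac·covariance of Y and Q + 2bc·covariance of V and Q, with a = 1.6, b = -1.1, c = -3.55.
= 43.52 + 50.094 + 390.6775 + 56.32 + 22.72 + (-12.496)
= 550.8355.

variance of W = 550.8355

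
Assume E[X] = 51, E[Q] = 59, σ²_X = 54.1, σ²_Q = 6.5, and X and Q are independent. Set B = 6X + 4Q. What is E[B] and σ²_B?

E[B] = 6·E[X] + 4·E[Q] = 6·51 + 4·59 = 542.
σ²_B = a²·σ²_X + b²·σ²_Q + 2ab·Cov(X, Q) with a = 6, b = 4.
Independence gives Cov(X, Q) = 0.
= 6²·54.1 + 4²·6.5 + 2·6·4·0
= 1947.6 + 104 + 0 = 2051.6.

E[B] = 542, σ²_B = 2051.6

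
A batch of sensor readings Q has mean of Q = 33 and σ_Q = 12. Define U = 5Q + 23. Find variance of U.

U = 5Q + 23 is linear with a = 5, b = 23.
variance of Q = 12² = 144.
variance of U = a²·variance of Q = 5²·144 = 3600 (the additive constant 23 does not affect variance).

variance of U = 3600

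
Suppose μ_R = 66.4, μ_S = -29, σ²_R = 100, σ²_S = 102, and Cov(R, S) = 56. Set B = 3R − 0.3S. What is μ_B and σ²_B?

μ_B = 207.9, σ²_B = 808.38

μ_B = 3·μ_R + (-0.3)·μ_S = 3·66.4 + (-0.3)·(-29) = 207.9.
σ²_B = a²·σ²_R + b²·σ²_S + 2ab·Cov(R, S) with a = 3, b = -0.3.
= 3²·100 + (-0.3)²·102 + 2·3·(-0.3)·56
= 900 + 9.18 + (-100.8) = 808.38.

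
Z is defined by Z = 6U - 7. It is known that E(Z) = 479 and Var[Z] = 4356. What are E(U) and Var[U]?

From Z = 6U - 7: E(Z) = a·E(U) + b, so E(U) = (E(Z) − b)/a = (479 − (-7))/6 = 81.
Var[Z] = a²·Var[U], so Var[U] = 4356/6² = 121.

E(U) = 81, Var[U] = 121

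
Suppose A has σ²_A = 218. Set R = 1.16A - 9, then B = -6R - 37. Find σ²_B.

σ²_R = 1.16²·218 = 293.3408.
σ²_B = (-6)²·293.3408 = 10560.2688.

σ²_B = 10560.2688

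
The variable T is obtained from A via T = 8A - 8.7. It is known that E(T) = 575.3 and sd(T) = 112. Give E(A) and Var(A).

E(A) = 73, Var(A) = 196

From T = 8A - 8.7: E(T) = a·E(A) + b, so E(A) = (E(T) − b)/a = (575.3 − (-8.7))/8 = 73.
Var(T) = 112² = 12544.
Var(T) = a²·Var(A), so Var(A) = 12544/8² = 196.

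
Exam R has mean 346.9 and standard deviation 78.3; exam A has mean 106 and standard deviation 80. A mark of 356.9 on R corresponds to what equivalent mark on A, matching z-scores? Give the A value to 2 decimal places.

z = (356.9 − 346.9)/78.3 ≈ 0.1277.
A = 106 + z·80 = 106 + (356.9 − 346.9)·80/78.3 ≈ 116.22.

A = 116.22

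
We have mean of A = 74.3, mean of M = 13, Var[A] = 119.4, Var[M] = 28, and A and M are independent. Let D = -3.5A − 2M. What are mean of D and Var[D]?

mean of D = (-3.5)·mean of A + (-2)·mean of M = (-3.5)·74.3 + (-2)·13 = -286.05.
Var[D] = a²·Var[A] + b²·Var[M] + 2ab·Cov[A, M] with a = -3.5, b = -2.
Independence gives Cov[A, M] = 0.
= (-3.5)²·119.4 + (-2)²·28 + 2·(-3.5)·(-2)·0
= 1462.65 + 112 + 0 = 1574.65.

mean of D = -286.05, Var[D] = 1574.65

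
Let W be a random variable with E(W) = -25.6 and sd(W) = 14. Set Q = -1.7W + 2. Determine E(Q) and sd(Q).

Q = -1.7W + 2 is linear with a = -1.7, b = 2.
E(Q) = a·E(W) + b = (-1.7)·(-25.6) + 2 = 45.52.
sd(Q) = |a|·sd(W) = |-1.7|·14 = 23.8.

E(Q) = 45.52, sd(Q) = 23.8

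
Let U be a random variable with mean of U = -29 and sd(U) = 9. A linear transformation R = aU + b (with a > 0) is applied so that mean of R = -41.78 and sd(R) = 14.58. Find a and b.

sd(R) = a·sd(U) (a > 0), so a = 14.58/9 = 1.62.
mean of R = a·mean of U + b, so b = -41.78 − 1.62·(-29) = 5.2.

a = 1.62, b = 5.2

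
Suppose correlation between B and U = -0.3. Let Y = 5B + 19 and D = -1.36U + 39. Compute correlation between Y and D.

Linear rescalings preserve |correlation|; the slopes 5 and -1.36 have opposite signs, so the correlation flips sign: correlation between Y and D = −correlation between B and U = 0.3.

correlation between Y and D = 0.3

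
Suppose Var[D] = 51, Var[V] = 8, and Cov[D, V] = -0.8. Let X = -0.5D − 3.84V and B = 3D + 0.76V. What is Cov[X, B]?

Cov[X, B] = -90.3272

By bilinearity, Cov[X, B] = ac·Var[D] + bd·Var[V] + (ad+bc)·Cov[D, V], with a=-0.5, b=-3.84, c=3, d=0.76.
ac·Var[D] = (-0.5)·3·51 = -76.5
bd·Var[V] = (-3.84)·0.76·8 = -23.3472
(ad+bc)·Cov[D, V] = (-11.9)·(-0.8) = 9.52
Cov[X, B] = -76.5 + (-23.3472) + 9.52 = -90.3272.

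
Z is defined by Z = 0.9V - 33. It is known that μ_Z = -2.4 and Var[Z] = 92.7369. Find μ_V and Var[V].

From Z = 0.9V - 33: μ_Z = a·μ_V + b, so μ_V = (μ_Z − b)/a = (-2.4 − (-33))/0.9 = 34.
Var[Z] = a²·Var[V], so Var[V] = 92.7369/0.9² = 114.49.

μ_V = 34, Var[V] = 114.49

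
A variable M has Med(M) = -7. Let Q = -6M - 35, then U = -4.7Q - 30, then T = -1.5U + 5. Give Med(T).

Med(T) = 99.35

Med(Q) = (-6)·(-7) + (-35) = 7.
Med(U) = (-4.7)·7 + (-30) = -62.9.
Med(T) = (-1.5)·(-62.9) + 5 = 99.35.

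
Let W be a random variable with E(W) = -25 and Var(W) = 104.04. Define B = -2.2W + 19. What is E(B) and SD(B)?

B = -2.2W + 19 is linear with a = -2.2, b = 19.
E(B) = a·E(W) + b = (-2.2)·(-25) + 19 = 74.
SD(W) = √104.04 = 10.2.
SD(B) = |a|·SD(W) = |-2.2|·10.2 = 22.44.

E(B) = 74, SD(B) = 22.44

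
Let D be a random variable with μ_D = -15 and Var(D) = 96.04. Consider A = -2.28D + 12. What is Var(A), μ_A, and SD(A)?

Var(A) = 499.254336, μ_A = 46.2, SD(A) = 22.344

A = -2.28D + 12 is linear with a = -2.28, b = 12.
Var(A) = a²·Var(D) = (-2.28)²·96.04 = 499.254336 (the additive constant 12 does not affect variance).
μ_A = a·μ_D + b = (-2.28)·(-15) + 12 = 46.2.
SD(D) = √96.04 = 9.8.
SD(A) = |a|·SD(D) = |-2.28|·9.8 = 22.344.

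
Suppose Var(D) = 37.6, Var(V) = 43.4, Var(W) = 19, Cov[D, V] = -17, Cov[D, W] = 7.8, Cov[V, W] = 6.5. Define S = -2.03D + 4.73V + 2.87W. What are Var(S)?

Var(S) = 1694.48454

Var(S) = a²·Var(D) + b²·Var(V) + c²·Var(W) + 2ab·Cov[D, V] + 2ac·Cov[D, W] + 2bc·Cov[V, W], with a = -2.03, b = 4.73, c = 2.87.
= 154.94584 + 970.98386 + 156.5011 + 326.4646 + (-90.88716) + 176.4763
= 1694.48454.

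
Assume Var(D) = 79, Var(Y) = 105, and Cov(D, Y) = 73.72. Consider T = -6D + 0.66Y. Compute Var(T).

Var(T) = a²·Var(D) + b²·Var(Y) + 2ab·Cov(D, Y) with a = -6, b = 0.66.
= (-6)²·79 + 0.66²·105 + 2·(-6)·0.66·73.72
= 2844 + 45.738 + (-583.8624) = 2305.8756.

Var(T) = 2305.8756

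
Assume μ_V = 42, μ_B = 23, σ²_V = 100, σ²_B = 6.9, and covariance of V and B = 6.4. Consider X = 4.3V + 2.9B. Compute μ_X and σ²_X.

μ_X = 247.3, σ²_X = 2066.645

μ_X = 4.3·μ_V + 2.9·μ_B = 4.3·42 + 2.9·23 = 247.3.
σ²_X = a²·σ²_V + b²·σ²_B + 2ab·covariance of V and B with a = 4.3, b = 2.9.
= 4.3²·100 + 2.9²·6.9 + 2·4.3·2.9·6.4
= 1849 + 58.029 + 159.616 = 2066.645.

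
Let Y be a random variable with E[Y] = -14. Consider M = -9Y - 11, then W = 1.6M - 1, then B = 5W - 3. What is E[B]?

E[M] = (-9)·(-14) + (-11) = 115.
E[W] = 1.6·115 + (-1) = 183.
E[B] = 5·183 + (-3) = 912.

E[B] = 912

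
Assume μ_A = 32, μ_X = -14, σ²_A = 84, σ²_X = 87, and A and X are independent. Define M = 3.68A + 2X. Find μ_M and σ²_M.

μ_M = 89.76, σ²_M = 1485.5616

μ_M = 3.68·μ_A + 2·μ_X = 3.68·32 + 2·(-14) = 89.76.
σ²_M = a²·σ²_A + b²·σ²_X + 2ab·Cov(A, X) with a = 3.68, b = 2.
Independence gives Cov(A, X) = 0.
= 3.68²·84 + 2²·87 + 2·3.68·2·0
= 1137.5616 + 348 + 0 = 1485.5616.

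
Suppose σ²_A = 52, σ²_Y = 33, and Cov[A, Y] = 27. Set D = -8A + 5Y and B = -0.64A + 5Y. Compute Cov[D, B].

Cov[D, B] = -75.16

By bilinearity, Cov[D, B] = ac·σ²_A + bd·σ²_Y + (ad+bc)·Cov[A, Y], with a=-8, b=5, c=-0.64, d=5.
ac·σ²_A = (-8)·(-0.64)·52 = 266.24
bd·σ²_Y = 5·5·33 = 825
(ad+bc)·Cov[A, Y] = (-43.2)·27 = -1166.4
Cov[D, B] = 266.24 + 825 + (-1166.4) = -75.16.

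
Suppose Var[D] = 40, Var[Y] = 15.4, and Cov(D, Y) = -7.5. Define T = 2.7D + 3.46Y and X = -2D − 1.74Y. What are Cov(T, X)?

Cov(T, X) = -221.57916

By bilinearity, Cov(T, X) = ac·Var[D] + bd·Var[Y] + (ad+bc)·Cov(D, Y), with a=2.7, b=3.46, c=-2, d=-1.74.
ac·Var[D] = 2.7·(-2)·40 = -216
bd·Var[Y] = 3.46·(-1.74)·15.4 = -92.71416
(ad+bc)·Cov(D, Y) = (-11.618)·(-7.5) = 87.135
Cov(T, X) = -216 + (-92.71416) + 87.135 = -221.57916.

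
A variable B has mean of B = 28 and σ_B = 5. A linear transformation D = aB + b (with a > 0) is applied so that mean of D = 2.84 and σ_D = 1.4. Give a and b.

a = 0.28, b = -5

σ_D = a·σ_B (a > 0), so a = 1.4/5 = 0.28.
mean of D = a·mean of B + b, so b = 2.84 − 0.28·28 = -5.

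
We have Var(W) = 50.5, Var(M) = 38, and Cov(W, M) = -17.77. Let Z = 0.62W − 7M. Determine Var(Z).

Var(Z) = a²·Var(W) + b²·Var(M) + 2ab·Cov(W, M) with a = 0.62, b = -7.
= 0.62²·50.5 + (-7)²·38 + 2·0.62·(-7)·(-17.77)
= 19.4122 + 1862 + 154.2436 = 2035.6558.

Var(Z) = 2035.6558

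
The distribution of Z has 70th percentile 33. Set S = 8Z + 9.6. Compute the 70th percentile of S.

70th percentile of S = 273.6

Since a = 8 > 0 the transformation is increasing, so the 70th percentile of S = a·(P_{70} of Z) + b = 8·33 + 9.6 = 273.6.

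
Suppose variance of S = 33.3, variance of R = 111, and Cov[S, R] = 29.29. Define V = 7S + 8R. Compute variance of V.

variance of V = 12016.18

variance of V = a²·variance of S + b²·variance of R + 2ab·Cov[S, R] with a = 7, b = 8.
= 7²·33.3 + 8²·111 + 2·7·8·29.29
= 1631.7 + 7104 + 3280.48 = 12016.18.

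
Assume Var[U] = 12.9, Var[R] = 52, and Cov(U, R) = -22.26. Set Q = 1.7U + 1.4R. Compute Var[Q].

Var[Q] = a²·Var[U] + b²·Var[R] + 2ab·Cov(U, R) with a = 1.7, b = 1.4.
= 1.7²·12.9 + 1.4²·52 + 2·1.7·1.4·(-22.26)
= 37.281 + 101.92 + (-105.9576) = 33.2434.

Var[Q] = 33.2434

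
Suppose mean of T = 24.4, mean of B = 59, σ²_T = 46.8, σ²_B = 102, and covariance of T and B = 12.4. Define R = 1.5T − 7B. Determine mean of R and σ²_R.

mean of R = -376.4, σ²_R = 4842.9

mean of R = 1.5·mean of T + (-7)·mean of B = 1.5·24.4 + (-7)·59 = -376.4.
σ²_R = a²·σ²_T + b²·σ²_B + 2ab·covariance of T and B with a = 1.5, b = -7.
= 1.5²·46.8 + (-7)²·102 + 2·1.5·(-7)·12.4
= 105.3 + 4998 + (-260.4) = 4842.9.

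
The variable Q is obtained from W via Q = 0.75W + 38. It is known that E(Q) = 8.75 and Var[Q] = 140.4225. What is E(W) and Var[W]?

From Q = 0.75W + 38: E(Q) = a·E(W) + b, so E(W) = (E(Q) − b)/a = (8.75 − 38)/0.75 = -39.
Var[Q] = a²·Var[W], so Var[W] = 140.4225/0.75² = 249.64.

E(W) = -39, Var[W] = 249.64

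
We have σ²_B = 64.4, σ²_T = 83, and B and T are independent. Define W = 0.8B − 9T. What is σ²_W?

σ²_W = 6764.216

σ²_W = a²·σ²_B + b²·σ²_T + 2ab·Cov[B, T] with a = 0.8, b = -9.
Independence gives Cov[B, T] = 0.
= 0.8²·64.4 + (-9)²·83 + 2·0.8·(-9)·0
= 41.216 + 6723 + 0 = 6764.216.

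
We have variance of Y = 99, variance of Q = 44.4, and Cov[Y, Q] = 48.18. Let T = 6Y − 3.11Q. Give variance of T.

variance of T = 2195.36364

variance of T = a²·variance of Y + b²·variance of Q + 2ab·Cov[Y, Q] with a = 6, b = -3.11.
= 6²·99 + (-3.11)²·44.4 + 2·6·(-3.11)·48.18
= 3564 + 429.44124 + (-1798.0776) = 2195.36364.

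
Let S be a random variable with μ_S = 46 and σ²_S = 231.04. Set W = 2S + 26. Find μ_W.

W = 2S + 26 is linear with a = 2, b = 26.
μ_W = a·μ_S + b = 2·46 + 26 = 118.

μ_W = 118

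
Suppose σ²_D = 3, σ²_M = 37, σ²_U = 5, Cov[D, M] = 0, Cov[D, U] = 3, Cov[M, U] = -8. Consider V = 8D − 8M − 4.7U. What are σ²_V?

σ²_V = a²·σ²_D + b²·σ²_M + c²·σ²_U + 2ab·Cov[D, M] + 2ac·Cov[D, U] + 2bc·Cov[M, U], with a = 8, b = -8, c = -4.7.
= 192 + 2368 + 110.45 + 0 + (-225.6) + (-601.6)
= 1843.25.

σ²_V = 1843.25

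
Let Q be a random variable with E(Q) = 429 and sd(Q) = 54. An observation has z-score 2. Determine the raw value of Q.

Q = 537

Q = E(Q) + z·sd(Q) = 429 + 2·54 = 537.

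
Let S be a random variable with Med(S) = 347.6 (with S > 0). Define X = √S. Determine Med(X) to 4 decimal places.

√S is monotone on this domain, so Med(X) = √(347.6) ≈ 18.644.

Med(X) = 18.644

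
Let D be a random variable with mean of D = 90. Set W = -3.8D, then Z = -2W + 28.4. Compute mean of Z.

mean of Z = 712.4

mean of W = (-3.8)·90 = -342.
mean of Z = (-2)·(-342) + 28.4 = 712.4.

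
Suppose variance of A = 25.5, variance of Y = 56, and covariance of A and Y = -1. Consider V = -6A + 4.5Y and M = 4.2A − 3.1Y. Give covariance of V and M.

By bilinearity, covariance of V and M = ac·variance of A + bd·variance of Y + (ad+bc)·covariance of A and Y, with a=-6, b=4.5, c=4.2, d=-3.1.
ac·variance of A = (-6)·4.2·25.5 = -642.6
bd·variance of Y = 4.5·(-3.1)·56 = -781.2
(ad+bc)·covariance of A and Y = (37.5)·(-1) = -37.5
covariance of V and M = -642.6 + (-781.2) + (-37.5) = -1461.3.

covariance of V and M = -1461.3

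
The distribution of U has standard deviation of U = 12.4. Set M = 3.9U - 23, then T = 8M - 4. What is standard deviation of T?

standard deviation of M = |3.9|·12.4 = 48.36.
standard deviation of T = |8|·48.36 = 386.88.

standard deviation of T = 386.88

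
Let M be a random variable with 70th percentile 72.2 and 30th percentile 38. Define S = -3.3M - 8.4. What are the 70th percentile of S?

70th percentile of S = -133.8

Since a = -3.3 < 0 the transformation is decreasing, reversing order: the 70th percentile of S corresponds to the 30th percentile of M.
So P_{70}(S) = a·P_{30}(M) + b = (-3.3)·38 + (-8.4) = -133.8.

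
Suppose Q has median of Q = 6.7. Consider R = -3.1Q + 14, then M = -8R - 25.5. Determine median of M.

median of M = 28.66

median of R = (-3.1)·6.7 + 14 = -6.77.
median of M = (-8)·(-6.77) + (-25.5) = 28.66.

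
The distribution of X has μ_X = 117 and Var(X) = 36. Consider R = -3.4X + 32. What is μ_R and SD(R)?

R = -3.4X + 32 is linear with a = -3.4, b = 32.
μ_R = a·μ_X + b = (-3.4)·117 + 32 = -365.8.
SD(X) = √36 = 6.
SD(R) = |a|·SD(X) = |-3.4|·6 = 20.4.

μ_R = -365.8, SD(R) = 20.4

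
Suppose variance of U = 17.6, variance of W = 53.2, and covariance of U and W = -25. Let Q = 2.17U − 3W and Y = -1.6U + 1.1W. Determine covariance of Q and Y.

By bilinearity, covariance of Q and Y = ac·variance of U + bd·variance of W + (ad+bc)·covariance of U and W, with a=2.17, b=-3, c=-1.6, d=1.1.
ac·variance of U = 2.17·(-1.6)·17.6 = -61.1072
bd·variance of W = (-3)·1.1·53.2 = -175.56
(ad+bc)·covariance of U and W = (7.187)·(-25) = -179.675
covariance of Q and Y = -61.1072 + (-175.56) + (-179.675) = -416.3422.

covariance of Q and Y = -416.3422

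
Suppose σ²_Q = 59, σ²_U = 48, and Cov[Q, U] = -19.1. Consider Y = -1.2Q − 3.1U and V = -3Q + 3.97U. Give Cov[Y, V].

By bilinearity, Cov[Y, V] = ac·σ²_Q + bd·σ²_U + (ad+bc)·Cov[Q, U], with a=-1.2, b=-3.1, c=-3, d=3.97.
ac·σ²_Q = (-1.2)·(-3)·59 = 212.4
bd·σ²_U = (-3.1)·3.97·48 = -590.736
(ad+bc)·Cov[Q, U] = (4.536)·(-19.1) = -86.6376
Cov[Y, V] = 212.4 + (-590.736) + (-86.6376) = -464.9736.

Cov[Y, V] = -464.9736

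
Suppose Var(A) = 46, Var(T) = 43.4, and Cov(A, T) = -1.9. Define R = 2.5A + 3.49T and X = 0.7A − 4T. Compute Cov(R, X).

Cov(R, X) = -511.0057

By bilinearity, Cov(R, X) = ac·Var(A) + bd·Var(T) + (ad+bc)·Cov(A, T), with a=2.5, b=3.49, c=0.7, d=-4.
ac·Var(A) = 2.5·0.7·46 = 80.5
bd·Var(T) = 3.49·(-4)·43.4 = -605.864
(ad+bc)·Cov(A, T) = (-7.557)·(-1.9) = 14.3583
Cov(R, X) = 80.5 + (-605.864) + 14.3583 = -511.0057.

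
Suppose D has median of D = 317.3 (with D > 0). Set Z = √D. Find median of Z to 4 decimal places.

√D is monotone on this domain, so median of Z = √(317.3) ≈ 17.8129.

median of Z = 17.8129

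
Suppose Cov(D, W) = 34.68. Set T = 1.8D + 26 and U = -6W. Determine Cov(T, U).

Cov(T, U) = -374.544

Cov(T, U) = a·c·Cov(D, W) = 1.8·(-6)·34.68 = -374.544. Additive constants drop out.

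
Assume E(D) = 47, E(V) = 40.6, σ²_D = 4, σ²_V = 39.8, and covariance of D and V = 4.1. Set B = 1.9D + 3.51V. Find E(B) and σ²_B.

E(B) = 231.806, σ²_B = 559.46578

E(B) = 1.9·E(D) + 3.51·E(V) = 1.9·47 + 3.51·40.6 = 231.806.
σ²_B = a²·σ²_D + b²·σ²_V + 2ab·covariance of D and V with a = 1.9, b = 3.51.
= 1.9²·4 + 3.51²·39.8 + 2·1.9·3.51·4.1
= 14.44 + 490.33998 + 54.6858 = 559.46578.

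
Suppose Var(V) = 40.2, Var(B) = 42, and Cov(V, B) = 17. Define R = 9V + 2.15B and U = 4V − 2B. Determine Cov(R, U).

Cov(R, U) = 1106.8

By bilinearity, Cov(R, U) = ac·Var(V) + bd·Var(B) + (ad+bc)·Cov(V, B), with a=9, b=2.15, c=4, d=-2.
ac·Var(V) = 9·4·40.2 = 1447.2
bd·Var(B) = 2.15·(-2)·42 = -180.6
(ad+bc)·Cov(V, B) = (-9.4)·17 = -159.8
Cov(R, U) = 1447.2 + (-180.6) + (-159.8) = 1106.8.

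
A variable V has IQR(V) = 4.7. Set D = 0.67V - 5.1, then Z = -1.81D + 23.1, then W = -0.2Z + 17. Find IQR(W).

IQR(W) = 1.139938

IQR(D) = |0.67|·4.7 = 3.149.
IQR(Z) = |-1.81|·3.149 = 5.69969.
IQR(W) = |-0.2|·5.69969 = 1.139938.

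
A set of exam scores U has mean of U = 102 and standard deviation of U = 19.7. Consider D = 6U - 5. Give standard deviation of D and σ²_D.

standard deviation of D = 118.2, σ²_D = 13971.24

D = 6U - 5 is linear with a = 6, b = -5.
standard deviation of D = |a|·standard deviation of U = |6|·19.7 = 118.2.
σ²_U = 19.7² = 388.09.
σ²_D = a²·σ²_U = 6²·388.09 = 13971.24 (the additive constant -5 does not affect variance).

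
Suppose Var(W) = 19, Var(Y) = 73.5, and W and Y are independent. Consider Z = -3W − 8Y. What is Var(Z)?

Var(Z) = 4875

Var(Z) = a²·Var(W) + b²·Var(Y) + 2ab·covariance of W and Y with a = -3, b = -8.
Independence gives covariance of W and Y = 0.
= (-3)²·19 + (-8)²·73.5 + 2·(-3)·(-8)·0
= 171 + 4704 + 0 = 4875.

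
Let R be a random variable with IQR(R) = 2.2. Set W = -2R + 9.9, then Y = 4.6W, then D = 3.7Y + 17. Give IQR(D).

IQR(W) = |-2|·2.2 = 4.4.
IQR(Y) = |4.6|·4.4 = 20.24.
IQR(D) = |3.7|·20.24 = 74.888.

IQR(D) = 74.888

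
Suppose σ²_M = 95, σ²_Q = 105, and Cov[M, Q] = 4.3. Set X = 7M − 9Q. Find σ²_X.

σ²_X = a²·σ²_M + b²·σ²_Q + 2ab·Cov[M, Q] with a = 7, b = -9.
= 7²·95 + (-9)²·105 + 2·7·(-9)·4.3
= 4655 + 8505 + (-541.8) = 12618.2.

σ²_X = 12618.2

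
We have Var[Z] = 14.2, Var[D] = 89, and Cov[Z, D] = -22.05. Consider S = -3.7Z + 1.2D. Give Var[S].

Var[S] = 518.362

Var[S] = a²·Var[Z] + b²·Var[D] + 2ab·Cov[Z, D] with a = -3.7, b = 1.2.
= (-3.7)²·14.2 + 1.2²·89 + 2·(-3.7)·1.2·(-22.05)
= 194.398 + 128.16 + 195.804 = 518.362.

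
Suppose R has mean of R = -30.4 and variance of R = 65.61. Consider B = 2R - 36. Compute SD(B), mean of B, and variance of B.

SD(B) = 16.2, mean of B = -96.8, variance of B = 262.44

B = 2R - 36 is linear with a = 2, b = -36.
SD(R) = √65.61 = 8.1.
SD(B) = |a|·SD(R) = |2|·8.1 = 16.2.
mean of B = a·mean of R + b = 2·(-30.4) + (-36) = -96.8.
variance of B = a²·variance of R = 2²·65.61 = 262.44 (the additive constant -36 does not affect variance).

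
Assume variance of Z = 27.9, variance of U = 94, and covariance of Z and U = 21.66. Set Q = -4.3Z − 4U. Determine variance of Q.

variance of Q = a²·variance of Z + b²·variance of U + 2ab·covariance of Z and U with a = -4.3, b = -4.
= (-4.3)²·27.9 + (-4)²·94 + 2·(-4.3)·(-4)·21.66
= 515.871 + 1504 + 745.104 = 2764.975.

variance of Q = 2764.975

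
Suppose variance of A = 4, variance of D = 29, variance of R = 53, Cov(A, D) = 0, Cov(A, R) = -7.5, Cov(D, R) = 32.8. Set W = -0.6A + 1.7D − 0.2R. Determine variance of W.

variance of W = a²·variance of A + b²·variance of D + c²·variance of R + 2ab·Cov(A, D) + 2ac·Cov(A, R) + 2bc·Cov(D, R), with a = -0.6, b = 1.7, c = -0.2.
= 1.44 + 83.81 + 2.12 + 0 + (-1.8) + (-22.304)
= 63.266.

variance of W = 63.266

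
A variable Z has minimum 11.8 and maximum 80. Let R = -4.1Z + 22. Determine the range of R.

Range of Z = 80 − 11.8 = 68.2.
Range(R) = |a|·Range(Z) = |-4.1|·68.2 = 279.62.

Range(R) = 279.62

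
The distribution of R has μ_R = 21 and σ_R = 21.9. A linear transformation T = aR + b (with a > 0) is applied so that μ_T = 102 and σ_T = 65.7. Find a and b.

σ_T = a·σ_R (a > 0), so a = 65.7/21.9 = 3.
μ_T = a·μ_R + b, so b = 102 − 3·21 = 39.

a = 3, b = 39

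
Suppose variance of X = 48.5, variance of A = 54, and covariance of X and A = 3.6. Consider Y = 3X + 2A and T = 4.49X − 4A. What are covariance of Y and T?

By bilinearity, covariance of Y and T = ac·variance of X + bd·variance of A + (ad+bc)·covariance of X and A, with a=3, b=2, c=4.49, d=-4.
ac·variance of X = 3·4.49·48.5 = 653.295
bd·variance of A = 2·(-4)·54 = -432
(ad+bc)·covariance of X and A = (-3.02)·3.6 = -10.872
covariance of Y and T = 653.295 + (-432) + (-10.872) = 210.423.

covariance of Y and T = 210.423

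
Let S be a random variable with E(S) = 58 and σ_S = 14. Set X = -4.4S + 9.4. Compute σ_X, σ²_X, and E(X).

σ_X = 61.6, σ²_X = 3794.56, E(X) = -245.8

X = -4.4S + 9.4 is linear with a = -4.4, b = 9.4.
σ_X = |a|·σ_S = |-4.4|·14 = 61.6.
σ²_S = 14² = 196.
σ²_X = a²·σ²_S = (-4.4)²·196 = 3794.56 (the additive constant 9.4 does not affect variance).
E(X) = a·E(S) + b = (-4.4)·58 + 9.4 = -245.8.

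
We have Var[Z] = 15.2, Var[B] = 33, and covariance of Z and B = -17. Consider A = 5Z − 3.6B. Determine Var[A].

Var[A] = 1419.68

Var[A] = a²·Var[Z] + b²·Var[B] + 2ab·covariance of Z and B with a = 5, b = -3.6.
= 5²·15.2 + (-3.6)²·33 + 2·5·(-3.6)·(-17)
= 380 + 427.68 + 612 = 1419.68.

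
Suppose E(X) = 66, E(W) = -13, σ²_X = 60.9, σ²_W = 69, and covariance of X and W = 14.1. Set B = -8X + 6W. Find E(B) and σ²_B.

E(B) = -606, σ²_B = 5028

E(B) = (-8)·E(X) + 6·E(W) = (-8)·66 + 6·(-13) = -606.
σ²_B = a²·σ²_X + b²·σ²_W + 2ab·covariance of X and W with a = -8, b = 6.
= (-8)²·60.9 + 6²·69 + 2·(-8)·6·14.1
= 3897.6 + 2484 + (-1353.6) = 5028.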